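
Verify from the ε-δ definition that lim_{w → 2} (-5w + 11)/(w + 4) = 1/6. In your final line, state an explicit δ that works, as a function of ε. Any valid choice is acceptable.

δ = min(3, (18/31)ε)

Let ε > 0 be given. We want δ > 0 with 0 < |w − 2| < δ ⇒ |(-5w + 11)/(w + 4) − (1/6)| < ε.
Combining over a common denominator, (-5w + 11)/(w + 4) − (1/6) = [(-5w + 11)·6 − 1·(w + 4)] / [6·(w + 4)] = -31(w − 2) / (6(w + 4)).
So |(-5w + 11)/(w + 4) − (1/6)| = 31|w − 2| / (6·|w + 4|).
Restrict δ ≤ 3. Then |w − 2| < 3 gives |w + 4| = |(w − 2) + 6| ≥ 6 − 3 = 3.
Hence |(-5w + 11)/(w + 4) − (1/6)| < 31|w − 2|/(6·3) = (31/18)|w − 2|, which is < ε once |w − 2| < (18/31)ε.
Take δ = min(3, (18/31)ε). Then 0 < |w − 2| < δ forces both bounds, so |(-5w + 11)/(w + 4) − (1/6)| < ε.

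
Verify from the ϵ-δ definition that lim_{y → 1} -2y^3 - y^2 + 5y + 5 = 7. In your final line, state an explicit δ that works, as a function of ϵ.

δ = min(1, ϵ/16)

Fix ϵ > 0. We want δ > 0 such that 0 < |y − 1| < δ implies |(-2y^3 - y^2 + 5y + 5) − 7| < ϵ.
(-2y^3 - y^2 + 5y + 5) − 7 = -2y^3 - y^2 + 5y - 2 = (y − 1)(-2y^2 - 3y + 2).
So |(-2y^3 - y^2 + 5y + 5) − 7| = |y − 1|·|-2y^2 - 3y + 2|.
Require δ ≤ 1. Then |y − 1| < 1 gives |y| < 2, and by the triangle inequality |-2y^2 - 3y + 2| ≤ 2·2^2 + 3·2 + 2 = 16.
Hence |(-2y^3 - y^2 + 5y + 5) − 7| ≤ 16|y − 1| < ϵ provided |y − 1| < ϵ/16.
Take δ = min(1, ϵ/16). Then 0 < |y − 1| < δ gives both |y − 1| < 1 and |y − 1| < ϵ/16, so |(-2y^3 - y^2 + 5y + 5) − 7| < ϵ.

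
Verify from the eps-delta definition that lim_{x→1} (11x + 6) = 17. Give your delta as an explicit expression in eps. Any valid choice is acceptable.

delta = eps/11

Fix eps > 0. We need delta > 0 so that 0 < |x − 1| < delta implies |(11x + 6) − 17| < eps.
Since (11x + 6) − 17 = 11(x − 1), we have |(11x + 6) − 17| = 11|x − 1|.
Thus it suffices that |x − 1| < eps/11.
Choosing delta = eps/11 gives |(11x + 6) − 17| = 11|x − 1| < eps whenever |x − 1| < delta.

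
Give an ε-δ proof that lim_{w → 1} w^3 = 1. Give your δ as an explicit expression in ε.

δ = min(2, ε/13)

Fix ε > 0. We seek δ > 0 with 0 < |w − 1| < δ ⇒ |w^3 − 1| < ε.
Factor: w^3 − 1 = (w − 1)(w^2 + w + 1), so |w^3 − 1| = |w − 1|·|w^2 + w + 1|.
Impose δ ≤ 2 so that |w| < 3; then |w^2 + w + 1| ≤ 13.
Hence |w^3 − 1| ≤ 13|w − 1|, which is < ε once |w − 1| < ε/13.
Take δ = min(2, ε/13). If 0 < |w − 1| < δ then both bounds hold and |w^3 − 1| ≤ 13|w − 1| < 13·(ε/13) = ε.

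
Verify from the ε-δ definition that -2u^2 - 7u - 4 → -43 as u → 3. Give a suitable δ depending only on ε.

δ = min(1, ε/21)

Let ε > 0. We want δ > 0 such that 0 < |u − 3| < δ implies |(-2u^2 - 7u - 4) + 43| < ε.
(-2u^2 - 7u - 4) + 43 = -2u^2 - 7u + 39 = (u − 3)(-2u - 13).
So |(-2u^2 - 7u - 4) + 43| = |u − 3|·|-2u - 13|.
Require δ ≤ 1. Then |u − 3| < 1 gives |u| < 4, and by the triangle inequality |-2u - 13| ≤ 2·4 + 13 = 21.
Hence |(-2u^2 - 7u - 4) + 43| ≤ 21|u − 3| < ε provided |u − 3| < ε/21.
Choosing δ = min(1, ε/21) ensures both conditions, hence |(-2u^2 - 7u - 4) + 43| < ε.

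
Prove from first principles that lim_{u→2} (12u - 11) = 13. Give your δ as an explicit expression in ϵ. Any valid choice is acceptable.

δ = ϵ/12

Suppose ϵ > 0. We need δ > 0 so that 0 < |u − 2| < δ implies |(12u - 11) − 13| < ϵ.
Since (12u - 11) − 13 = 12(u − 2), we have |(12u - 11) − 13| = 12|u − 2|.
Thus it suffices that |u − 2| < ϵ/12.
Choosing δ = ϵ/12 gives |(12u - 11) − 13| = 12|u − 2| < ϵ whenever |u − 2| < δ.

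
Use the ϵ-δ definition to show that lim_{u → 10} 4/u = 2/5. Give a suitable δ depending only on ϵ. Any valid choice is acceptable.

δ = min(5, (25/2)ϵ)

Let ϵ > 0. We seek δ > 0 such that 0 < |u − 10| < δ implies |4/u − (2/5)| < ϵ.
|4/u − (2/5)| = 4·|10 − u|/(10·|u|) = 4|u − 10|/(10|u|).
Restrict δ ≤ 5. Then |u − 10| < 5 gives |u| > 5, so 10|u| > 50.
Then |4/u − (2/5)| < 4|u − 10|/50, which is < ϵ when |u − 10| < (25/2)ϵ.
Take δ = min(5, (25/2)ϵ). Then 0 < |u − 10| < δ gives both |u − 10| < 5 and |u − 10| < (25/2)ϵ, so |4/u − (2/5)| < ϵ.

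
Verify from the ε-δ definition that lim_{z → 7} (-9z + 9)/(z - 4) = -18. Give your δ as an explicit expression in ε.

δ = min(3/2, (1/6)ε)

Let ε > 0 be given. We want δ > 0 with 0 < |z − 7| < δ ⇒ |(-9z + 9)/(z - 4) + 18| < ε.
Combining over a common denominator, (-9z + 9)/(z - 4) + 18 = [(-9z + 9)·3 − (-54)·(z - 4)] / [3·(z - 4)] = 27(z − 7) / (3(z - 4)).
So |(-9z + 9)/(z - 4) + 18| = 27|z − 7| / (3·|z − 4|).
Restrict δ ≤ 3/2. Then |z − 7| < 3/2 gives |z − 4| = |(z − 7) + 3| ≥ 3 − 3/2 = 3/2.
Hence |(-9z + 9)/(z - 4) + 18| < 27|z − 7|/(3·(3/2)) = 6|z − 7|, which is < ε once |z − 7| < (1/6)ε.
Take δ = min(3/2, (1/6)ε). Then 0 < |z − 7| < δ forces both bounds, so |(-9z + 9)/(z - 4) + 18| < ε.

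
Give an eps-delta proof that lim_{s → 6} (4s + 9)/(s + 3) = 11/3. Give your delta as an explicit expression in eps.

delta = min(9/2, (27/2)eps)

Let eps > 0 be given. We want delta > 0 with 0 < |s − 6| < delta ⇒ |(4s + 9)/(s + 3) − (11/3)| < eps.
Combining over a common denominator, (4s + 9)/(s + 3) − (11/3) = [(4s + 9)·9 − 33·(s + 3)] / [9·(s + 3)] = 3(s − 6) / (9(s + 3)).
So |(4s + 9)/(s + 3) − (11/3)| = 3|s − 6| / (9·|s + 3|).
Require delta ≤ 9/2, so |s + 3| ≥ |9| − |s − 6| > 9 − 9/2 = 9/2.
Hence |(4s + 9)/(s + 3) − (11/3)| < 3|s − 6|/(9·(9/2)) = (2/27)|s − 6|, which is < eps once |s − 6| < (27/2)eps.
Take delta = min(9/2, (27/2)eps). Then 0 < |s − 6| < delta forces both bounds, so |(4s + 9)/(s + 3) − (11/3)| < eps.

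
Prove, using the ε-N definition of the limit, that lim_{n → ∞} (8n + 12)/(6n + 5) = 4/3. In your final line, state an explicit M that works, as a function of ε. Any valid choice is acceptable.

Let ε > 0. For n ≥ 1, |(8n + 12)/(6n + 5) − (4/3)| = |32|/(6(6n + 5)) = 32/(6(6n + 5)).
Since 6n + 5 ≥ 6n for n ≥ 1, this is ≤ 32/(6·6n) = (8/9)/n.
So |(8n + 12)/(6n + 5) − (4/3)| < ε whenever n > (8/9)/ε.
Take M = (8/9)/ε. If n > M then |(8n + 12)/(6n + 5) − (4/3)| ≤ (8/9)/n < ε.

M = (8/9)/ε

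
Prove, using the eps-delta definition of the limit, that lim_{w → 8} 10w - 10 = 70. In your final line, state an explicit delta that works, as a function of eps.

Let eps > 0 be given. We need delta > 0 so that 0 < |w − 8| < delta implies |(10w - 10) − 70| < eps.
Since (10w - 10) − 70 = 10(w − 8), we have |(10w - 10) − 70| = 10|w − 8|.
So 10|w − 8| < eps exactly when |w − 8| < eps/10.
Take delta = eps/10. If 0 < |w − 8| < delta then |(10w - 10) − 70| = 10|w − 8| < 10·(eps/10) = eps.

delta = eps/10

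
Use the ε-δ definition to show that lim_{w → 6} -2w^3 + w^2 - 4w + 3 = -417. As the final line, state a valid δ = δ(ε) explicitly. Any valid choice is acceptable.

Suppose ε > 0. We want δ > 0 such that 0 < |w − 6| < δ implies |(-2w^3 + w^2 - 4w + 3) + 417| < ε.
(-2w^3 + w^2 - 4w + 3) + 417 = -2w^3 + w^2 - 4w + 420 = (w − 6)(-2w^2 - 11w - 70).
So |(-2w^3 + w^2 - 4w + 3) + 417| = |w − 6|·|-2w^2 - 11w - 70|.
Assume first that |w − 6| < 1, so |w| < 7. Then |-2w^2 - 11w - 70| ≤ 2·7^2 + 11·7 + 70 = 245.
Hence |(-2w^3 + w^2 - 4w + 3) + 417| ≤ 245|w − 6| < ε provided |w − 6| < ε/245.
Take δ = min(1, ε/245). Then 0 < |w − 6| < δ gives both |w − 6| < 1 and |w − 6| < ε/245, so |(-2w^3 + w^2 - 4w + 3) + 417| < ε.

δ = min(1, ε/245)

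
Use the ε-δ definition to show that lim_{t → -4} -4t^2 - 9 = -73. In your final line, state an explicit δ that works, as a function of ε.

Let ε > 0. We want δ > 0 such that 0 < |t + 4| < δ implies |(-4t^2 - 9) + 73| < ε.
(-4t^2 - 9) + 73 = -4t^2 + 64 = (t + 4)(-4t + 16).
So |(-4t^2 - 9) + 73| = |t + 4|·|-4t + 16|.
Require δ ≤ 1. Then |t + 4| < 1 gives |t| < 5, and by the triangle inequality |-4t + 16| ≤ 4·5 + 16 = 36.
Hence |(-4t^2 - 9) + 73| ≤ 36|t + 4| < ε provided |t + 4| < ε/36.
Choosing δ = min(1, ε/36) ensures both conditions, hence |(-4t^2 - 9) + 73| < ε.

δ = min(1, ε/36)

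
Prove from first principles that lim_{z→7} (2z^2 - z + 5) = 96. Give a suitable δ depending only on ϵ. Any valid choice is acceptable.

Let ϵ > 0. We want δ > 0 such that 0 < |z − 7| < δ implies |(2z^2 - z + 5) − 96| < ϵ.
(2z^2 - z + 5) − 96 = 2z^2 - z - 91 = (z − 7)(2z + 13).
So |(2z^2 - z + 5) − 96| = |z − 7|·|2z + 13|.
Require δ ≤ 1. Then |z − 7| < 1 gives |z| < 8, and by the triangle inequality |2z + 13| ≤ 2·8 + 13 = 29.
Hence |(2z^2 - z + 5) − 96| ≤ 29|z − 7| < ϵ provided |z − 7| < ϵ/29.
Choosing δ = min(1, ϵ/29) ensures both conditions, hence |(2z^2 - z + 5) − 96| < ϵ.

δ = min(1, ϵ/29)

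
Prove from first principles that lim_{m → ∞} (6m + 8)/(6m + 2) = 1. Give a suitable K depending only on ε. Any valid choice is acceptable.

Let ε > 0. For m ≥ 1, |(6m + 8)/(6m + 2) − 1| = |36|/(6(6m + 2)) = 36/(6(6m + 2)).
Since 6m + 2 ≥ 6m for m ≥ 1, this is ≤ 36/(6·6m) = 1/m.
So |(6m + 8)/(6m + 2) − 1| < ε whenever m > 1/ε.
Take K = 1/ε. If m > K then |(6m + 8)/(6m + 2) − 1| ≤ 1/m < ε.

K = 1/ε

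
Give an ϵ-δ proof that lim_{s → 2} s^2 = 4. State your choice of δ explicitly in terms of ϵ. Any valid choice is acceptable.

δ = min(1, ϵ/5)

Suppose ϵ > 0. We seek δ > 0 with 0 < |s − 2| < δ ⇒ |s^2 − 4| < ϵ.
Factor: s^2 − 4 = (s − 2)(s + 2), so |s^2 − 4| = |s − 2|·|s + 2|.
Restrict δ ≤ 1. Then |s − 2| < 1 gives |s| < 3, so by the triangle inequality |s + 2| ≤ 3 + 2 = 5.
Hence |s^2 − 4| ≤ 5|s − 2|, which is < ϵ once |s − 2| < ϵ/5.
Take δ = min(1, ϵ/5). If 0 < |s − 2| < δ then both bounds hold and |s^2 − 4| ≤ 5|s − 2| < 5·(ϵ/5) = ϵ.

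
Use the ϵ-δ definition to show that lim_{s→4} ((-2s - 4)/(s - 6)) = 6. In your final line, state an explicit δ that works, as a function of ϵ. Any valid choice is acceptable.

Let ϵ > 0 be given. We want δ > 0 with 0 < |s − 4| < δ ⇒ |(-2s - 4)/(s - 6) − 6| < ϵ.
Combining over a common denominator, (-2s - 4)/(s - 6) − 6 = [(-2s - 4)·(-2) − (-12)·(s - 6)] / [(-2)·(s - 6)] = 16(s − 4) / ((-2)(s - 6)).
So |(-2s - 4)/(s - 6) − 6| = 16|s − 4| / (2·|s − 6|).
Restrict δ ≤ 1. Then |s − 4| < 1 gives |s − 6| = |(s − 4) + (-2)| ≥ 2 − 1 = 1.
Hence |(-2s - 4)/(s - 6) − 6| < 16|s − 4|/(2·1) = 8|s − 4|, which is < ϵ once |s − 4| < (1/8)ϵ.
Take δ = min(1, (1/8)ϵ). Then 0 < |s − 4| < δ forces both bounds, so |(-2s - 4)/(s - 6) − 6| < ϵ.

δ = min(1, (1/8)ϵ)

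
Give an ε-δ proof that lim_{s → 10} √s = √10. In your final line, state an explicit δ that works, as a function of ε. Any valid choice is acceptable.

δ = min(10, √10·ε)

Let ε > 0. We want δ > 0 such that 0 < |s − 10| < δ implies |√s − √10| < ε.
Rationalise: √s − √10 = (s − 10)/(√s + √10), so |√s − √10| = |s − 10|/(√s + √10).
Restrict δ ≤ 10 so that |s − 10| < 10 forces s > 0, and then √s + √10 > √10.
Hence |√s − √10| < |s − 10|/√10, which is < ε once |s − 10| < √10·ε.
Take δ = min(10, √10·ε). If 0 < |s − 10| < δ then s > 0 and |√s − √10| < |s − 10|/√10 < ε.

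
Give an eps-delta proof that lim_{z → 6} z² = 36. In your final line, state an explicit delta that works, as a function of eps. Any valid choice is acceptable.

Let eps > 0 be given. We seek delta > 0 with 0 < |z − 6| < delta ⇒ |z² − 36| < eps.
Factor: z² − 36 = (z − 6)(z + 6), so |z² − 36| = |z − 6|·|z + 6|.
Impose delta ≤ 2 so that |z| < 8; then |z + 6| ≤ 14.
Hence |z² − 36| ≤ 14|z − 6|, which is < eps once |z − 6| < eps/14.
Take delta = min(2, eps/14). If 0 < |z − 6| < delta then both bounds hold and |z² − 36| ≤ 14|z − 6| < 14·(eps/14) = eps.

delta = min(2, eps/14)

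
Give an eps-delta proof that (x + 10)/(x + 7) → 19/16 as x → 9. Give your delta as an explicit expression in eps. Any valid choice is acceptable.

Fix eps > 0. We want delta > 0 with 0 < |x − 9| < delta ⇒ |(x + 10)/(x + 7) − (19/16)| < eps.
Combining over a common denominator, (x + 10)/(x + 7) − (19/16) = [(x + 10)·16 − 19·(x + 7)] / [16·(x + 7)] = -3(x − 9) / (16(x + 7)).
So |(x + 10)/(x + 7) − (19/16)| = 3|x − 9| / (16·|x + 7|).
Restrict delta ≤ 8. Then |x − 9| < 8 gives |x + 7| = |(x − 9) + 16| ≥ 16 − 8 = 8.
Hence |(x + 10)/(x + 7) − (19/16)| < 3|x − 9|/(16·8) = (3/128)|x − 9|, which is < eps once |x − 9| < (128/3)eps.
Take delta = min(8, (128/3)eps). Then 0 < |x − 9| < delta forces both bounds, so |(x + 10)/(x + 7) − (19/16)| < eps.

delta = min(8, (128/3)eps)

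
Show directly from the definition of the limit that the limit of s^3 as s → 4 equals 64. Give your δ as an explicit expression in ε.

Fix ε > 0. We seek δ > 0 with 0 < |s − 4| < δ ⇒ |s^3 − 64| < ε.
Factor: s^3 − 64 = (s − 4)(s^2 + 4s + 16), so |s^3 − 64| = |s − 4|·|s^2 + 4s + 16|.
Impose δ ≤ 1 so that |s| < 5; then |s^2 + 4s + 16| ≤ 61.
Hence |s^3 − 64| ≤ 61|s − 4|, which is < ε once |s − 4| < ε/61.
Take δ = min(1, ε/61). If 0 < |s − 4| < δ then both bounds hold and |s^3 − 64| ≤ 61|s − 4| < 61·(ε/61) = ε.

δ = min(1, ε/61)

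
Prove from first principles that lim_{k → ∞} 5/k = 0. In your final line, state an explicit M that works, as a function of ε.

Suppose ε > 0. For k ≥ 1, |5/k − 0| = 5/(k) ≤ 5/k.
We need 5/k < ε, i.e. k > 5/ε.
Take M = 5/ε. If k > M then |5/k| ≤ 5/k < ε.

M = 5/ε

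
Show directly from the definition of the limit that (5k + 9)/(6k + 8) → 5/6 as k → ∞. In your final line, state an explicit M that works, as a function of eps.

Let eps > 0 be given. For k ≥ 1, |(5k + 9)/(6k + 8) − (5/6)| = |14|/(6(6k + 8)) = 14/(6(6k + 8)).
Since 6k + 8 ≥ 6k for k ≥ 1, this is ≤ 14/(6·6k) = (7/18)/k.
So |(5k + 9)/(6k + 8) − (5/6)| < eps whenever k > (7/18)/eps.
Take M = (7/18)/eps. If k > M then |(5k + 9)/(6k + 8) − (5/6)| ≤ (7/18)/k < eps.

M = (7/18)/eps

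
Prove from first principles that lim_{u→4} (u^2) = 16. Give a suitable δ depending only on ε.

δ = min(1, ε/9)

Suppose ε > 0. We seek δ > 0 with 0 < |u − 4| < δ ⇒ |u^2 − 16| < ε.
Factor: u^2 − 16 = (u − 4)(u + 4), so |u^2 − 16| = |u − 4|·|u + 4|.
Restrict δ ≤ 1. Then |u − 4| < 1 gives |u| < 5, so by the triangle inequality |u + 4| ≤ 5 + 4 = 9.
Hence |u^2 − 16| ≤ 9|u − 4|, which is < ε once |u − 4| < ε/9.
Take δ = min(1, ε/9). If 0 < |u − 4| < δ then both bounds hold and |u^2 − 16| ≤ 9|u − 4| < 9·(ε/9) = ε.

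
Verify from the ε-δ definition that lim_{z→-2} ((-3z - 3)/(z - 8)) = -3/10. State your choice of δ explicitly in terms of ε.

Let ε > 0. We want δ > 0 with 0 < |z + 2| < δ ⇒ |(-3z - 3)/(z - 8) + 3/10| < ε.
Combining over a common denominator, (-3z - 3)/(z - 8) + 3/10 = [(-3z - 3)·(-10) − 3·(z - 8)] / [(-10)·(z - 8)] = 27(z + 2) / ((-10)(z - 8)).
So |(-3z - 3)/(z - 8) + 3/10| = 27|z + 2| / (10·|z − 8|).
Require δ ≤ 5, so |z − 8| ≥ |-10| − |z + 2| > 10 − 5 = 5.
Hence |(-3z - 3)/(z - 8) + 3/10| < 27|z + 2|/(10·5) = (27/50)|z + 2|, which is < ε once |z + 2| < (50/27)ε.
Take δ = min(5, (50/27)ε). Then 0 < |z + 2| < δ forces both bounds, so |(-3z - 3)/(z - 8) + 3/10| < ε.

δ = min(5, (50/27)ε)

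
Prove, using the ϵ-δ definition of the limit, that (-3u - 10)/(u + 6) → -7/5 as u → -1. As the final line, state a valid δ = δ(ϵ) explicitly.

Let ϵ > 0 be given. We want δ > 0 with 0 < |u + 1| < δ ⇒ |(-3u - 10)/(u + 6) + 7/5| < ϵ.
Combining over a common denominator, (-3u - 10)/(u + 6) + 7/5 = [(-3u - 10)·5 − (-7)·(u + 6)] / [5·(u + 6)] = -8(u + 1) / (5(u + 6)).
So |(-3u - 10)/(u + 6) + 7/5| = 8|u + 1| / (5·|u + 6|).
Require δ ≤ 5/2, so |u + 6| ≥ |5| − |u + 1| > 5 − 5/2 = 5/2.
Hence |(-3u - 10)/(u + 6) + 7/5| < 8|u + 1|/(5·(5/2)) = (16/25)|u + 1|, which is < ϵ once |u + 1| < (25/16)ϵ.
Take δ = min(5/2, (25/16)ϵ). Then 0 < |u + 1| < δ forces both bounds, so |(-3u - 10)/(u + 6) + 7/5| < ϵ.

δ = min(5/2, (25/16)ϵ)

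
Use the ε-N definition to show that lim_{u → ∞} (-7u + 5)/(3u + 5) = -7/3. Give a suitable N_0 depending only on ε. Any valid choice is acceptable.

Let ε > 0 be given. We seek N_0 > 0 such that u > N_0 implies |(-7u + 5)/(3u + 5) + 7/3| < ε.
(-7u + 5)/(3u + 5) + 7/3 = (3(-7u + 5) − (-7)(3u + 5)) / (3(3u + 5)) = 50/(3(3u + 5)).
For u > 0 we have 3u + 5 > 3u, so |(-7u + 5)/(3u + 5) + 7/3| = 50/(3(3u + 5)) < 50/(3·3u) = (50/9)/u.
Thus |(-7u + 5)/(3u + 5) + 7/3| < ε whenever u > (50/9)/ε.
Take N_0 = (50/9)/ε. If u > N_0 then |(-7u + 5)/(3u + 5) + 7/3| < (50/9)/u < ε.

N_0 = (50/9)/ε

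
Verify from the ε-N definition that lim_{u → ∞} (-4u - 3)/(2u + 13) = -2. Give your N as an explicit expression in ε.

N = (23/2)/ε

Fix ε > 0. We seek N > 0 such that u > N implies |(-4u - 3)/(2u + 13) + 2| < ε.
(-4u - 3)/(2u + 13) + 2 = (2(-4u - 3) − (-4)(2u + 13)) / (2(2u + 13)) = 46/(2(2u + 13)).
For u > 0 we have 2u + 13 > 2u, so |(-4u - 3)/(2u + 13) + 2| = 46/(2(2u + 13)) < 46/(2·2u) = (23/2)/u.
Thus |(-4u - 3)/(2u + 13) + 2| < ε whenever u > (23/2)/ε.
Take N = (23/2)/ε. If u > N then |(-4u - 3)/(2u + 13) + 2| < (23/2)/u < ε.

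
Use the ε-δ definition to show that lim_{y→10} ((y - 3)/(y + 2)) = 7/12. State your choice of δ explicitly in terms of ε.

δ = min(6, (72/5)ε)

Suppose ε > 0. We want δ > 0 with 0 < |y − 10| < δ ⇒ |(y - 3)/(y + 2) − (7/12)| < ε.
Combining over a common denominator, (y - 3)/(y + 2) − (7/12) = [(y - 3)·12 − 7·(y + 2)] / [12·(y + 2)] = 5(y − 10) / (12(y + 2)).
So |(y - 3)/(y + 2) − (7/12)| = 5|y − 10| / (12·|y + 2|).
Restrict δ ≤ 6. Then |y − 10| < 6 gives |y + 2| = |(y − 10) + 12| ≥ 12 − 6 = 6.
Hence |(y - 3)/(y + 2) − (7/12)| < 5|y − 10|/(12·6) = (5/72)|y − 10|, which is < ε once |y − 10| < (72/5)ε.
Take δ = min(6, (72/5)ε). Then 0 < |y − 10| < δ forces both bounds, so |(y - 3)/(y + 2) − (7/12)| < ε.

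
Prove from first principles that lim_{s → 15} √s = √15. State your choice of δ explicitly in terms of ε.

δ = min(15, √15·ε)

Let ε > 0. We want δ > 0 such that 0 < |s − 15| < δ implies |√s − √15| < ε.
Rationalise: √s − √15 = (s − 15)/(√s + √15), so |√s − √15| = |s − 15|/(√s + √15).
Restrict δ ≤ 15 so that |s − 15| < 15 forces s > 0, and then √s + √15 > √15.
Hence |√s − √15| < |s − 15|/√15, which is < ε once |s − 15| < √15·ε.
Take δ = min(15, √15·ε). If 0 < |s − 15| < δ then s > 0 and |√s − √15| < |s − 15|/√15 < ε.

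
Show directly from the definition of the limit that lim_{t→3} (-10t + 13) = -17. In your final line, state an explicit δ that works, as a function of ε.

Fix ε > 0. We need δ > 0 so that 0 < |t − 3| < δ implies |(-10t + 13) + 17| < ε.
Since (-10t + 13) + 17 = -10(t − 3), we have |(-10t + 13) + 17| = 10|t − 3|.
Thus it suffices that |t − 3| < ε/10.
Choosing δ = ε/10 gives |(-10t + 13) + 17| = 10|t − 3| < ε whenever |t − 3| < δ.

δ = ε/10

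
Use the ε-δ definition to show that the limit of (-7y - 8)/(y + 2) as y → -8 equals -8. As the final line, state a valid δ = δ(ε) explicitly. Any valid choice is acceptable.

Let ε > 0 be given. We want δ > 0 with 0 < |y + 8| < δ ⇒ |(-7y - 8)/(y + 2) + 8| < ε.
Combining over a common denominator, (-7y - 8)/(y + 2) + 8 = [(-7y - 8)·(-6) − 48·(y + 2)] / [(-6)·(y + 2)] = -6(y + 8) / ((-6)(y + 2)).
So |(-7y - 8)/(y + 2) + 8| = 6|y + 8| / (6·|y + 2|).
Restrict δ ≤ 3. Then |y + 8| < 3 gives |y + 2| = |(y + 8) + (-6)| ≥ 6 − 3 = 3.
Hence |(-7y - 8)/(y + 2) + 8| < 6|y + 8|/(6·3) = (1/3)|y + 8|, which is < ε once |y + 8| < 3ε.
Take δ = min(3, 3ε). Then 0 < |y + 8| < δ forces both bounds, so |(-7y - 8)/(y + 2) + 8| < ε.

δ = min(3, 3ε)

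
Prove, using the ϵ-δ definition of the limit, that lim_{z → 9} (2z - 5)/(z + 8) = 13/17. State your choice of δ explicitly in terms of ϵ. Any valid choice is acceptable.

Let ϵ > 0 be given. We want δ > 0 with 0 < |z − 9| < δ ⇒ |(2z - 5)/(z + 8) − (13/17)| < ϵ.
Combining over a common denominator, (2z - 5)/(z + 8) − (13/17) = [(2z - 5)·17 − 13·(z + 8)] / [17·(z + 8)] = 21(z − 9) / (17(z + 8)).
So |(2z - 5)/(z + 8) − (13/17)| = 21|z − 9| / (17·|z + 8|).
Restrict δ ≤ 17/2. Then |z − 9| < 17/2 gives |z + 8| = |(z − 9) + 17| ≥ 17 − 17/2 = 17/2.
Hence |(2z - 5)/(z + 8) − (13/17)| < 21|z − 9|/(17·(17/2)) = (42/289)|z − 9|, which is < ϵ once |z − 9| < (289/42)ϵ.
Take δ = min(17/2, (289/42)ϵ). Then 0 < |z − 9| < δ forces both bounds, so |(2z - 5)/(z + 8) − (13/17)| < ϵ.

δ = min(17/2, (289/42)ϵ)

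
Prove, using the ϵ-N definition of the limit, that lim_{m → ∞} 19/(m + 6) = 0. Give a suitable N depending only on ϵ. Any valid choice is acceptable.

Suppose ϵ > 0. For m ≥ 1, |19/(m + 6) − 0| = 19/(m + 6) ≤ 19/m.
We need 19/m < ϵ, i.e. m > 19/ϵ.
Take N = 19/ϵ. If m > N then |19/(m + 6)| ≤ 19/m < ϵ.

N = 19/ϵ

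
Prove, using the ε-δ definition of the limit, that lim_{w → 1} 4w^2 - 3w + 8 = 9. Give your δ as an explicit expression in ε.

δ = min(1, ε/9)

Fix ε > 0. We want δ > 0 such that 0 < |w − 1| < δ implies |(4w^2 - 3w + 8) − 9| < ε.
(4w^2 - 3w + 8) − 9 = 4w^2 - 3w - 1 = (w − 1)(4w + 1).
So |(4w^2 - 3w + 8) − 9| = |w − 1|·|4w + 1|.
Assume first that |w − 1| < 1, so |w| < 2. Then |4w + 1| ≤ 4·2 + 1 = 9.
Hence |(4w^2 - 3w + 8) − 9| ≤ 9|w − 1| < ε provided |w − 1| < ε/9.
Choosing δ = min(1, ε/9) ensures both conditions, hence |(4w^2 - 3w + 8) − 9| < ε.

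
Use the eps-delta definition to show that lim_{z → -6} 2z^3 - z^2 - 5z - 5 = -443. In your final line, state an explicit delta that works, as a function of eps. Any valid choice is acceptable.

Let eps > 0 be given. We want delta > 0 such that 0 < |z + 6| < delta implies |(2z^3 - z^2 - 5z - 5) + 443| < eps.
(2z^3 - z^2 - 5z - 5) + 443 = 2z^3 - z^2 - 5z + 438 = (z + 6)(2z^2 - 13z + 73).
So |(2z^3 - z^2 - 5z - 5) + 443| = |z + 6|·|2z^2 - 13z + 73|.
Assume first that |z + 6| < 1, so |z| < 7. Then |2z^2 - 13z + 73| ≤ 2·7^2 + 13·7 + 73 = 262.
Hence |(2z^3 - z^2 - 5z - 5) + 443| ≤ 262|z + 6| < eps provided |z + 6| < eps/262.
Take delta = min(1, eps/262). Then 0 < |z + 6| < delta gives both |z + 6| < 1 and |z + 6| < eps/262, so |(2z^3 - z^2 - 5z - 5) + 443| < eps.

delta = min(1, eps/262)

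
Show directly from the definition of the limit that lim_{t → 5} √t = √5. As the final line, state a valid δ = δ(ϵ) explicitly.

Let ϵ > 0 be given. We want δ > 0 such that 0 < |t − 5| < δ implies |√t − √5| < ϵ.
Multiplying by the conjugate, |√t − √5| = |t − 5|/(√t + √5).
Restrict δ ≤ 5 so that |t − 5| < 5 forces t > 0, and then √t + √5 > √5.
Hence |√t − √5| < |t − 5|/√5, which is < ϵ once |t − 5| < √5·ϵ.
Take δ = min(5, √5·ϵ). If 0 < |t − 5| < δ then t > 0 and |√t − √5| < |t − 5|/√5 < ϵ.

δ = min(5, √5·ϵ)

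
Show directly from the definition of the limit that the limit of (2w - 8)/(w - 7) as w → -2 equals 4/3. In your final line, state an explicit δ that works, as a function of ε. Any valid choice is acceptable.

δ = min(9/2, (27/4)ε)

Let ε > 0 be given. We want δ > 0 with 0 < |w + 2| < δ ⇒ |(2w - 8)/(w - 7) − (4/3)| < ε.
Combining over a common denominator, (2w - 8)/(w - 7) − (4/3) = [(2w - 8)·(-9) − (-12)·(w - 7)] / [(-9)·(w - 7)] = -6(w + 2) / ((-9)(w - 7)).
So |(2w - 8)/(w - 7) − (4/3)| = 6|w + 2| / (9·|w − 7|).
Restrict δ ≤ 9/2. Then |w + 2| < 9/2 gives |w − 7| = |(w + 2) + (-9)| ≥ 9 − 9/2 = 9/2.
Hence |(2w - 8)/(w - 7) − (4/3)| < 6|w + 2|/(9·(9/2)) = (4/27)|w + 2|, which is < ε once |w + 2| < (27/4)ε.
Take δ = min(9/2, (27/4)ε). Then 0 < |w + 2| < δ forces both bounds, so |(2w - 8)/(w - 7) − (4/3)| < ε.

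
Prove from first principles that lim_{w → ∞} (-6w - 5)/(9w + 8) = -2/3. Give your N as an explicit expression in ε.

Fix ε > 0. We seek N > 0 such that w > N implies |(-6w - 5)/(9w + 8) + 2/3| < ε.
(-6w - 5)/(9w + 8) + 2/3 = (9(-6w - 5) − (-6)(9w + 8)) / (9(9w + 8)) = 3/(9(9w + 8)).
For w > 0 we have 9w + 8 > 9w, so |(-6w - 5)/(9w + 8) + 2/3| = 3/(9(9w + 8)) < 3/(9·9w) = (1/27)/w.
Thus |(-6w - 5)/(9w + 8) + 2/3| < ε whenever w > (1/27)/ε.
Take N = (1/27)/ε. If w > N then |(-6w - 5)/(9w + 8) + 2/3| < (1/27)/w < ε.

N = (1/27)/ε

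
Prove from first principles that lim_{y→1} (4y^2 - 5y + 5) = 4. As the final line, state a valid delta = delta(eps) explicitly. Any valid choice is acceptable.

delta = min(1, eps/9)

Fix eps > 0. We want delta > 0 such that 0 < |y − 1| < delta implies |(4y^2 - 5y + 5) − 4| < eps.
(4y^2 - 5y + 5) − 4 = 4y^2 - 5y + 1 = (y − 1)(4y - 1).
So |(4y^2 - 5y + 5) − 4| = |y − 1|·|4y - 1|.
Require delta ≤ 1. Then |y − 1| < 1 gives |y| < 2, and by the triangle inequality |4y - 1| ≤ 4·2 + 1 = 9.
Hence |(4y^2 - 5y + 5) − 4| ≤ 9|y − 1| < eps provided |y − 1| < eps/9.
Choosing delta = min(1, eps/9) ensures both conditions, hence |(4y^2 - 5y + 5) − 4| < eps.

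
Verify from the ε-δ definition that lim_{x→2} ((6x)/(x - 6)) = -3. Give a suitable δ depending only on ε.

Fix ε > 0. We want δ > 0 with 0 < |x − 2| < δ ⇒ |(6x)/(x - 6) + 3| < ε.
Combining over a common denominator, (6x)/(x - 6) + 3 = [(6x)·(-4) − 12·(x - 6)] / [(-4)·(x - 6)] = -36(x − 2) / ((-4)(x - 6)).
So |(6x)/(x - 6) + 3| = 36|x − 2| / (4·|x − 6|).
Restrict δ ≤ 2. Then |x − 2| < 2 gives |x − 6| = |(x − 2) + (-4)| ≥ 4 − 2 = 2.
Hence |(6x)/(x - 6) + 3| < 36|x − 2|/(4·2) = (9/2)|x − 2|, which is < ε once |x − 2| < (2/9)ε.
Take δ = min(2, (2/9)ε). Then 0 < |x − 2| < δ forces both bounds, so |(6x)/(x - 6) + 3| < ε.

δ = min(2, (2/9)ε)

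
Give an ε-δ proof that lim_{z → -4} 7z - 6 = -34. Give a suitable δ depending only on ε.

δ = ε/7

Let ε > 0. We need δ > 0 so that 0 < |z + 4| < δ implies |(7z - 6) + 34| < ε.
|(7z - 6) + 34| = |7z + 28| = 7|z + 4|.
Thus it suffices that |z + 4| < ε/7.
Choosing δ = ε/7 gives |(7z - 6) + 34| = 7|z + 4| < ε whenever |z + 4| < δ.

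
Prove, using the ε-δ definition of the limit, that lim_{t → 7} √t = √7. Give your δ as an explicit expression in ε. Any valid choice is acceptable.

Suppose ε > 0. We want δ > 0 such that 0 < |t − 7| < δ implies |√t − √7| < ε.
Multiplying by the conjugate, |√t − √7| = |t − 7|/(√t + √7).
Restrict δ ≤ 7 so that |t − 7| < 7 forces t > 0, and then √t + √7 > √7.
Hence |√t − √7| < |t − 7|/√7, which is < ε once |t − 7| < √7·ε.
Take δ = min(7, √7·ε). If 0 < |t − 7| < δ then t > 0 and |√t − √7| < |t − 7|/√7 < ε.

δ = min(7, √7·ε)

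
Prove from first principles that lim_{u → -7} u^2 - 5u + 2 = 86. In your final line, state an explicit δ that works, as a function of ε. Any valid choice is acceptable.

δ = min(2, ε/21)

Let ε > 0. We want δ > 0 such that 0 < |u + 7| < δ implies |(u^2 - 5u + 2) − 86| < ε.
(u^2 - 5u + 2) − 86 = u^2 - 5u - 84 = (u + 7)(u - 12).
So |(u^2 - 5u + 2) − 86| = |u + 7|·|u - 12|.
Require δ ≤ 2. Then |u + 7| < 2 gives |u| < 9, and by the triangle inequality |u - 12| ≤ 9 + 12 = 21.
Hence |(u^2 - 5u + 2) − 86| ≤ 21|u + 7| < ε provided |u + 7| < ε/21.
Take δ = min(2, ε/21). Then 0 < |u + 7| < δ gives both |u + 7| < 2 and |u + 7| < ε/21, so |(u^2 - 5u + 2) − 86| < ε.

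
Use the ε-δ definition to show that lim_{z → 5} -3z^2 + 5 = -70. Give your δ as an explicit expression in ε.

Suppose ε > 0. We want δ > 0 such that 0 < |z − 5| < δ implies |(-3z^2 + 5) + 70| < ε.
(-3z^2 + 5) + 70 = -3z^2 + 75 = (z − 5)(-3z - 15).
So |(-3z^2 + 5) + 70| = |z − 5|·|-3z - 15|.
Assume first that |z − 5| < 2, so |z| < 7. Then |-3z - 15| ≤ 3·7 + 15 = 36.
Hence |(-3z^2 + 5) + 70| ≤ 36|z − 5| < ε provided |z − 5| < ε/36.
Choosing δ = min(2, ε/36) ensures both conditions, hence |(-3z^2 + 5) + 70| < ε.

δ = min(2, ε/36)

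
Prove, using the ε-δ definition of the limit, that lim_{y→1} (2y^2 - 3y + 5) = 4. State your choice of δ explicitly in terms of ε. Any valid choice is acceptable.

Suppose ε > 0. We want δ > 0 such that 0 < |y − 1| < δ implies |(2y^2 - 3y + 5) − 4| < ε.
(2y^2 - 3y + 5) − 4 = 2y^2 - 3y + 1 = (y − 1)(2y - 1).
So |(2y^2 - 3y + 5) − 4| = |y − 1|·|2y - 1|.
Assume first that |y − 1| < 2, so |y| < 3. Then |2y - 1| ≤ 2·3 + 1 = 7.
Hence |(2y^2 - 3y + 5) − 4| ≤ 7|y − 1| < ε provided |y − 1| < ε/7.
Choosing δ = min(2, ε/7) ensures both conditions, hence |(2y^2 - 3y + 5) − 4| < ε.

δ = min(2, ε/7)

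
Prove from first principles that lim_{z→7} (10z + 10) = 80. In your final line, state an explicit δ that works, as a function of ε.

δ = ε/10

Let ε > 0 be given. We need δ > 0 so that 0 < |z − 7| < δ implies |(10z + 10) − 80| < ε.
Since (10z + 10) − 80 = 10(z − 7), we have |(10z + 10) − 80| = 10|z − 7|.
So 10|z − 7| < ε exactly when |z − 7| < ε/10.
Choosing δ = ε/10 gives |(10z + 10) − 80| = 10|z − 7| < ε whenever |z − 7| < δ.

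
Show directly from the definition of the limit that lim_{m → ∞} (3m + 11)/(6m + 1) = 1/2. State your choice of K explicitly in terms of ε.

Suppose ε > 0. For m ≥ 1, |(3m + 11)/(6m + 1) − (1/2)| = |63|/(6(6m + 1)) = 63/(6(6m + 1)).
Since 6m + 1 ≥ 6m for m ≥ 1, this is ≤ 63/(6·6m) = (7/4)/m.
So |(3m + 11)/(6m + 1) − (1/2)| < ε whenever m > (7/4)/ε.
Take K = (7/4)/ε. If m > K then |(3m + 11)/(6m + 1) − (1/2)| ≤ (7/4)/m < ε.

K = (7/4)/ε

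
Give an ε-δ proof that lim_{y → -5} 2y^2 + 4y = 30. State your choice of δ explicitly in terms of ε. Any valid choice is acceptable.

δ = min(2, ε/20)

Fix ε > 0. We want δ > 0 such that 0 < |y + 5| < δ implies |(2y^2 + 4y) − 30| < ε.
(2y^2 + 4y) − 30 = 2y^2 + 4y - 30 = (y + 5)(2y - 6).
So |(2y^2 + 4y) − 30| = |y + 5|·|2y - 6|.
Require δ ≤ 2. Then |y + 5| < 2 gives |y| < 7, and by the triangle inequality |2y - 6| ≤ 2·7 + 6 = 20.
Hence |(2y^2 + 4y) − 30| ≤ 20|y + 5| < ε provided |y + 5| < ε/20.
Take δ = min(2, ε/20). Then 0 < |y + 5| < δ gives both |y + 5| < 2 and |y + 5| < ε/20, so |(2y^2 + 4y) − 30| < ε.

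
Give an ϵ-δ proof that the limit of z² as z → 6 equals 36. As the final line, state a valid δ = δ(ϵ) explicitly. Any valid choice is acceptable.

δ = min(1, ϵ/13)

Let ϵ > 0 be given. We seek δ > 0 with 0 < |z − 6| < δ ⇒ |z² − 36| < ϵ.
Factor: z² − 36 = (z − 6)(z + 6), so |z² − 36| = |z − 6|·|z + 6|.
Impose δ ≤ 1 so that |z| < 7; then |z + 6| ≤ 13.
Hence |z² − 36| ≤ 13|z − 6|, which is < ϵ once |z − 6| < ϵ/13.
Take δ = min(1, ϵ/13). If 0 < |z − 6| < δ then both bounds hold and |z² − 36| ≤ 13|z − 6| < 13·(ϵ/13) = ϵ.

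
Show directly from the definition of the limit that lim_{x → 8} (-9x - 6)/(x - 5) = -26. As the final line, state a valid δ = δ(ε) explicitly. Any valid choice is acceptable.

δ = min(3/2, (3/34)ε)

Suppose ε > 0. We want δ > 0 with 0 < |x − 8| < δ ⇒ |(-9x - 6)/(x - 5) + 26| < ε.
Combining over a common denominator, (-9x - 6)/(x - 5) + 26 = [(-9x - 6)·3 − (-78)·(x - 5)] / [3·(x - 5)] = 51(x − 8) / (3(x - 5)).
So |(-9x - 6)/(x - 5) + 26| = 51|x − 8| / (3·|x − 5|).
Restrict δ ≤ 3/2. Then |x − 8| < 3/2 gives |x − 5| = |(x − 8) + 3| ≥ 3 − 3/2 = 3/2.
Hence |(-9x - 6)/(x - 5) + 26| < 51|x − 8|/(3·(3/2)) = (34/3)|x − 8|, which is < ε once |x − 8| < (3/34)ε.
Take δ = min(3/2, (3/34)ε). Then 0 < |x − 8| < δ forces both bounds, so |(-9x - 6)/(x - 5) + 26| < ε.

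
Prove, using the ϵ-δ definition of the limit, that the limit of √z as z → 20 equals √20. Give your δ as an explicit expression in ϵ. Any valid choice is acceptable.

Let ϵ > 0. We want δ > 0 such that 0 < |z − 20| < δ implies |√z − √20| < ϵ.
Multiplying by the conjugate, |√z − √20| = |z − 20|/(√z + √20).
Restrict δ ≤ 20 so that |z − 20| < 20 forces z > 0, and then √z + √20 > √20.
Hence |√z − √20| < |z − 20|/√20, which is < ϵ once |z − 20| < √20·ϵ.
Take δ = min(20, √20·ϵ). If 0 < |z − 20| < δ then z > 0 and |√z − √20| < |z − 20|/√20 < ϵ.

δ = min(20, √20·ϵ)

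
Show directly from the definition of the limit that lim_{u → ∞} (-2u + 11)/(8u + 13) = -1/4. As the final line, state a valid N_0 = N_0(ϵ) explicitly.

N_0 = (57/32)/ϵ

Let ϵ > 0 be given. We seek N_0 > 0 such that u > N_0 implies |(-2u + 11)/(8u + 13) + 1/4| < ϵ.
(-2u + 11)/(8u + 13) + 1/4 = (8(-2u + 11) − (-2)(8u + 13)) / (8(8u + 13)) = 114/(8(8u + 13)).
For u > 0 we have 8u + 13 > 8u, so |(-2u + 11)/(8u + 13) + 1/4| = 114/(8(8u + 13)) < 114/(8·8u) = (57/32)/u.
Thus |(-2u + 11)/(8u + 13) + 1/4| < ϵ whenever u > (57/32)/ϵ.
Take N_0 = (57/32)/ϵ. If u > N_0 then |(-2u + 11)/(8u + 13) + 1/4| < (57/32)/u < ϵ.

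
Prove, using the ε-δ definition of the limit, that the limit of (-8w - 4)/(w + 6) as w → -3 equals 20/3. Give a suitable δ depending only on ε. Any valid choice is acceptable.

Suppose ε > 0. We want δ > 0 with 0 < |w + 3| < δ ⇒ |(-8w - 4)/(w + 6) − (20/3)| < ε.
Combining over a common denominator, (-8w - 4)/(w + 6) − (20/3) = [(-8w - 4)·3 − 20·(w + 6)] / [3·(w + 6)] = -44(w + 3) / (3(w + 6)).
So |(-8w - 4)/(w + 6) − (20/3)| = 44|w + 3| / (3·|w + 6|).
Require δ ≤ 3/2, so |w + 6| ≥ |3| − |w + 3| > 3 − 3/2 = 3/2.
Hence |(-8w - 4)/(w + 6) − (20/3)| < 44|w + 3|/(3·(3/2)) = (88/9)|w + 3|, which is < ε once |w + 3| < (9/88)ε.
Take δ = min(3/2, (9/88)ε). Then 0 < |w + 3| < δ forces both bounds, so |(-8w - 4)/(w + 6) − (20/3)| < ε.

δ = min(3/2, (9/88)ε)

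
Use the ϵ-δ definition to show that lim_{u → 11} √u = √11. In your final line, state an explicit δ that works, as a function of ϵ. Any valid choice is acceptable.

Suppose ϵ > 0. We want δ > 0 such that 0 < |u − 11| < δ implies |√u − √11| < ϵ.
Multiplying by the conjugate, |√u − √11| = |u − 11|/(√u + √11).
Restrict δ ≤ 11 so that |u − 11| < 11 forces u > 0, and then √u + √11 > √11.
Hence |√u − √11| < |u − 11|/√11, which is < ϵ once |u − 11| < √11·ϵ.
Take δ = min(11, √11·ϵ). If 0 < |u − 11| < δ then u > 0 and |√u − √11| < |u − 11|/√11 < ϵ.

δ = min(11, √11·ϵ)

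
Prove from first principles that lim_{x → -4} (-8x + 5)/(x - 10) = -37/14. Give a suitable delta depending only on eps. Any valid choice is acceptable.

delta = min(7, (98/75)eps)

Fix eps > 0. We want delta > 0 with 0 < |x + 4| < delta ⇒ |(-8x + 5)/(x - 10) + 37/14| < eps.
Combining over a common denominator, (-8x + 5)/(x - 10) + 37/14 = [(-8x + 5)·(-14) − 37·(x - 10)] / [(-14)·(x - 10)] = 75(x + 4) / ((-14)(x - 10)).
So |(-8x + 5)/(x - 10) + 37/14| = 75|x + 4| / (14·|x − 10|).
Require delta ≤ 7, so |x − 10| ≥ |-14| − |x + 4| > 14 − 7 = 7.
Hence |(-8x + 5)/(x - 10) + 37/14| < 75|x + 4|/(14·7) = (75/98)|x + 4|, which is < eps once |x + 4| < (98/75)eps.
Take delta = min(7, (98/75)eps). Then 0 < |x + 4| < delta forces both bounds, so |(-8x + 5)/(x - 10) + 37/14| < eps.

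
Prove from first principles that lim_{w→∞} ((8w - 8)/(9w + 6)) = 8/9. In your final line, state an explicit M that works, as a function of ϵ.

M = (40/27)/ϵ

Fix ϵ > 0. We seek M > 0 such that w > M implies |(8w - 8)/(9w + 6) − (8/9)| < ϵ.
(8w - 8)/(9w + 6) − (8/9) = (9(8w - 8) − 8(9w + 6)) / (9(9w + 6)) = -120/(9(9w + 6)).
For w > 0 we have 9w + 6 > 9w, so |(8w - 8)/(9w + 6) − (8/9)| = 120/(9(9w + 6)) < 120/(9·9w) = (40/27)/w.
Thus |(8w - 8)/(9w + 6) − (8/9)| < ϵ whenever w > (40/27)/ϵ.
Take M = (40/27)/ϵ. If w > M then |(8w - 8)/(9w + 6) − (8/9)| < (40/27)/w < ϵ.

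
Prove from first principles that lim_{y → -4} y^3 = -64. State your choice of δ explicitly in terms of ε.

δ = min(1, ε/61)

Suppose ε > 0. We seek δ > 0 with 0 < |y + 4| < δ ⇒ |y^3 + 64| < ε.
Factor: y^3 + 64 = (y + 4)(y^2 - 4y + 16), so |y^3 + 64| = |y + 4|·|y^2 - 4y + 16|.
Restrict δ ≤ 1. Then |y + 4| < 1 gives |y| < 5, so by the triangle inequality |y^2 - 4y + 16| ≤ 5^2 + 4·5 + 16 = 61.
Hence |y^3 + 64| ≤ 61|y + 4|, which is < ε once |y + 4| < ε/61.
Take δ = min(1, ε/61). If 0 < |y + 4| < δ then both bounds hold and |y^3 + 64| ≤ 61|y + 4| < 61·(ε/61) = ε.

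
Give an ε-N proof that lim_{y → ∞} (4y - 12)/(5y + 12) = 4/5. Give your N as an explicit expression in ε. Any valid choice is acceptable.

N = (108/25)/ε

Suppose ε > 0. We seek N > 0 such that y > N implies |(4y - 12)/(5y + 12) − (4/5)| < ε.
(4y - 12)/(5y + 12) − (4/5) = (5(4y - 12) − 4(5y + 12)) / (5(5y + 12)) = -108/(5(5y + 12)).
For y > 0 we have 5y + 12 > 5y, so |(4y - 12)/(5y + 12) − (4/5)| = 108/(5(5y + 12)) < 108/(5·5y) = (108/25)/y.
Thus |(4y - 12)/(5y + 12) − (4/5)| < ε whenever y > (108/25)/ε.
Take N = (108/25)/ε. If y > N then |(4y - 12)/(5y + 12) − (4/5)| < (108/25)/y < ε.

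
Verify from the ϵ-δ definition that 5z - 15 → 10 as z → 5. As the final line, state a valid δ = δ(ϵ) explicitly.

δ = ϵ/5

Fix ϵ > 0. We need δ > 0 so that 0 < |z − 5| < δ implies |(5z - 15) − 10| < ϵ.
Since (5z - 15) − 10 = 5(z − 5), we have |(5z - 15) − 10| = 5|z − 5|.
So 5|z − 5| < ϵ exactly when |z − 5| < ϵ/5.
Choosing δ = ϵ/5 gives |(5z - 15) − 10| = 5|z − 5| < ϵ whenever |z − 5| < δ.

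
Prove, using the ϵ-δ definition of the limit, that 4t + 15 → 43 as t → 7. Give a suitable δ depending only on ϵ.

Suppose ϵ > 0. We need δ > 0 so that 0 < |t − 7| < δ implies |(4t + 15) − 43| < ϵ.
|(4t + 15) − 43| = |4t - 28| = 4|t − 7|.
Thus it suffices that |t − 7| < ϵ/4.
Take δ = ϵ/4. If 0 < |t − 7| < δ then |(4t + 15) − 43| = 4|t − 7| < 4·(ϵ/4) = ϵ.

δ = ϵ/4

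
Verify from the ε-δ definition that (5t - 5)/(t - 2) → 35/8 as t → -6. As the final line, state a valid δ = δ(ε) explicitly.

Suppose ε > 0. We want δ > 0 with 0 < |t + 6| < δ ⇒ |(5t - 5)/(t - 2) − (35/8)| < ε.
Combining over a common denominator, (5t - 5)/(t - 2) − (35/8) = [(5t - 5)·(-8) − (-35)·(t - 2)] / [(-8)·(t - 2)] = -5(t + 6) / ((-8)(t - 2)).
So |(5t - 5)/(t - 2) − (35/8)| = 5|t + 6| / (8·|t − 2|).
Require δ ≤ 4, so |t − 2| ≥ |-8| − |t + 6| > 8 − 4 = 4.
Hence |(5t - 5)/(t - 2) − (35/8)| < 5|t + 6|/(8·4) = (5/32)|t + 6|, which is < ε once |t + 6| < (32/5)ε.
Take δ = min(4, (32/5)ε). Then 0 < |t + 6| < δ forces both bounds, so |(5t - 5)/(t - 2) − (35/8)| < ε.

δ = min(4, (32/5)ε)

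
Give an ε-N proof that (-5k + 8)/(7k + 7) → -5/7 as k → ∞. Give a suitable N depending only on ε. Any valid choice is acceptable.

N = (13/7)/ε

Let ε > 0 be given. For k ≥ 1, |(-5k + 8)/(7k + 7) + 5/7| = |91|/(7(7k + 7)) = 91/(7(7k + 7)).
Since 7k + 7 ≥ 7k for k ≥ 1, this is ≤ 91/(7·7k) = (13/7)/k.
So |(-5k + 8)/(7k + 7) + 5/7| < ε whenever k > (13/7)/ε.
Take N = (13/7)/ε. If k > N then |(-5k + 8)/(7k + 7) + 5/7| ≤ (13/7)/k < ε.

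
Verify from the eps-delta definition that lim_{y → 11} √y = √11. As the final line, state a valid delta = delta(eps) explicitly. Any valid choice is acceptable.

Fix eps > 0. We want delta > 0 such that 0 < |y − 11| < delta implies |√y − √11| < eps.
Multiplying by the conjugate, |√y − √11| = |y − 11|/(√y + √11).
Restrict delta ≤ 11 so that |y − 11| < 11 forces y > 0, and then √y + √11 > √11.
Hence |√y − √11| < |y − 11|/√11, which is < eps once |y − 11| < √11·eps.
Take delta = min(11, √11·eps). If 0 < |y − 11| < delta then y > 0 and |√y − √11| < |y − 11|/√11 < eps.

delta = min(11, √11·eps)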